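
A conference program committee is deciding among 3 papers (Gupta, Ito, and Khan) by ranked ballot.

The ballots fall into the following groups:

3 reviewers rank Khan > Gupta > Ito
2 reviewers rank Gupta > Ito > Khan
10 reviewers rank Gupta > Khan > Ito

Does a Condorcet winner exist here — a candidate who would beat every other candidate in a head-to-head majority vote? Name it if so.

Gupta

Head-to-head results (15 voters total):
Gupta vs Ito: Gupta wins 15–0.
Gupta vs Khan: Gupta wins 12–3.
Ito vs Khan: Khan wins 13–2.
Gupta beats each rival — Ito (15–0), Khan (12–3) — so Gupta is the Condorcet winner.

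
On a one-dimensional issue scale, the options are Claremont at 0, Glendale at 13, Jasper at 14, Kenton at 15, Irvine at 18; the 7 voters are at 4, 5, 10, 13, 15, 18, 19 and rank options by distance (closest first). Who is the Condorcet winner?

With single-peaked preferences on a line, the Condorcet winner is the candidate closest to the median voter.
The median voter (position 13) is closest to Glendale at 13.
Check: Glendale vs Claremont — voters closer to Glendale: 5 of 7.

Glendale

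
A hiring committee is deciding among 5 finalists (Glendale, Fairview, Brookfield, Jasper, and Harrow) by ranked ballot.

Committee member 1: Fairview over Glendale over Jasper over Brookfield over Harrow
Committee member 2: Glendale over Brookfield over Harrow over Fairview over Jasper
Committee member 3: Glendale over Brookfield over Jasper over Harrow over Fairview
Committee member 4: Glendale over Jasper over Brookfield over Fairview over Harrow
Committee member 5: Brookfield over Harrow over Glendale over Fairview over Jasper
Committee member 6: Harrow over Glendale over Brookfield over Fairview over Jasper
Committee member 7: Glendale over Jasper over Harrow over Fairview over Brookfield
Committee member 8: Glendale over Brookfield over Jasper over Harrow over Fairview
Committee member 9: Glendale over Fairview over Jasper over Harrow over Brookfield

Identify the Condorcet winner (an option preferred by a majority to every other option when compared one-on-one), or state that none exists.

Glendale

Head-to-head results (9 voters total):
Glendale vs Fairview: Glendale wins 8–1.
Glendale vs Brookfield: Glendale wins 8–1.
Glendale vs Jasper: Glendale wins 9–0.
Glendale vs Harrow: Glendale wins 7–2.
Fairview vs Brookfield: Brookfield wins 6–3.
Fairview vs Jasper: Fairview wins 5–4.
Fairview vs Harrow: Harrow wins 6–3.
Brookfield vs Jasper: Brookfield wins 5–4.
Brookfield vs Harrow: Brookfield wins 6–3.
Jasper vs Harrow: Jasper wins 6–3.
Glendale beats each rival — Fairview (8–1), Brookfield (8–1), Jasper (9–0), Harrow (7–2) — so Glendale is the Condorcet winner.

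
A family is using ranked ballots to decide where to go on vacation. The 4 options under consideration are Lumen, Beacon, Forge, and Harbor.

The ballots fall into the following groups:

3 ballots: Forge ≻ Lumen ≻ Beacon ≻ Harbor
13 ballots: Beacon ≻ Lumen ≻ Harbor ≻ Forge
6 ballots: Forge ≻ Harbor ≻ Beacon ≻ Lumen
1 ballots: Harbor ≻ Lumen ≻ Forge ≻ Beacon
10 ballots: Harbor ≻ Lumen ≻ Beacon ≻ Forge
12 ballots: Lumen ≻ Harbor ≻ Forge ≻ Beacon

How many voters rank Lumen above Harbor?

Ballots ranking Lumen above Harbor: 3+13+12 = 28.
Ballots ranking Harbor above Lumen: 6+1+10 = 17.
So 28 of 45 voters prefer Lumen to Harbor.

28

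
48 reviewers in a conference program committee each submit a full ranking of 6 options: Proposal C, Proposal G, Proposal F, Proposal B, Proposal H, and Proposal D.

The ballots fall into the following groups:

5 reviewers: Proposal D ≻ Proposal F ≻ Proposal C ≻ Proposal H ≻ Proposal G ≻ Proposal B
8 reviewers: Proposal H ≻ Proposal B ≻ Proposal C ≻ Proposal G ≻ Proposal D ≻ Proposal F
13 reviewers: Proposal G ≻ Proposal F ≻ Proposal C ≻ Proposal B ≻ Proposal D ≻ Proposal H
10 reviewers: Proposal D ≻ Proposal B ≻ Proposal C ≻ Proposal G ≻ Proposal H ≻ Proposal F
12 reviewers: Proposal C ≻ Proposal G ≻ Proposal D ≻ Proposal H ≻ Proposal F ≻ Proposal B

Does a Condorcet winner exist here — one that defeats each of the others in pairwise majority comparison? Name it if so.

Head-to-head results (48 voters total):
Proposal C vs Proposal G: Proposal C wins 35–13.
Proposal C vs Proposal F: Proposal C wins 30–18.
Proposal C vs Proposal B: Proposal C wins 30–18.
Proposal C vs Proposal H: Proposal C wins 40–8.
Proposal C vs Proposal D: Proposal C wins 33–15.
Proposal G vs Proposal F: Proposal G wins 43–5.
Proposal G vs Proposal B: Proposal G wins 30–18.
Proposal G vs Proposal H: Proposal G wins 35–13.
Proposal G vs Proposal D: Proposal G wins 33–15.
Proposal F vs Proposal B: Proposal F wins 30–18.
Proposal F vs Proposal H: Proposal H wins 30–18.
Proposal F vs Proposal D: Proposal D wins 35–13.
Proposal B vs Proposal H: Proposal H wins 25–23.
Proposal B vs Proposal D: Proposal D wins 27–21.
Proposal H vs Proposal D: Proposal D wins 40–8.
Proposal C beats each rival — Proposal G (35–13), Proposal F (30–18), Proposal B (30–18), Proposal H (40–8), Proposal D (33–15) — so Proposal C is the Condorcet winner.

Proposal C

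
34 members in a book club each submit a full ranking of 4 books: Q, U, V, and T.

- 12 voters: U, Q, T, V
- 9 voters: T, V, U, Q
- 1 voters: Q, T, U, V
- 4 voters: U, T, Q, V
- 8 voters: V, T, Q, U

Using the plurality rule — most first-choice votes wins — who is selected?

First-place vote totals:
  Q: 1
  U: 16
  V: 8
  T: 9
U has the most first-place votes.

U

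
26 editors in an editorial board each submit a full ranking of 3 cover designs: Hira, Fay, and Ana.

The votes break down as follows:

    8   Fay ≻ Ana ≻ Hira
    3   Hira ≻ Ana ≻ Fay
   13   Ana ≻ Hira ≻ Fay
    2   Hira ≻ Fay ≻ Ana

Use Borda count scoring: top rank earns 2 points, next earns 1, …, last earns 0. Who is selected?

Ana

Borda scores:
  Hira: 8·0 + 3·2 + 13·1 + 2·2 = 23
  Fay: 8·2 + 3·0 + 13·0 + 2·1 = 18
  Ana: 8·1 + 3·1 + 13·2 + 2·0 = 37
Ana has the highest total.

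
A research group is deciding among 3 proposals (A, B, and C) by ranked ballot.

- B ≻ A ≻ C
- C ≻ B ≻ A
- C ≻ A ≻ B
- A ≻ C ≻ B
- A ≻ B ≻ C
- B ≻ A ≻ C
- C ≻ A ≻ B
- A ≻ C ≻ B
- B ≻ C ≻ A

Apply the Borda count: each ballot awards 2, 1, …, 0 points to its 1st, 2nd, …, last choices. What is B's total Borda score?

Borda scores:
  A: 1 + 0 + 1 + 2 + 2 + 1 + 1 + 2 + 0 = 10
  B: 2 + 1 + 0 + 0 + 1 + 2 + 0 + 0 + 2 = 8
  C: 0 + 2 + 2 + 1 + 0 + 0 + 2 + 1 + 1 = 9

8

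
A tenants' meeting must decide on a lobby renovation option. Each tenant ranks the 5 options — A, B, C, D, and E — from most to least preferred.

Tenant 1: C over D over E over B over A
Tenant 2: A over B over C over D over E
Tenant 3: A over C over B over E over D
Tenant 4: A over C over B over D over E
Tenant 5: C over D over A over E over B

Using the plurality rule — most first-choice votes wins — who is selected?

A

First-place vote totals:
  A: 3
  B: 0
  C: 2
  D: 0
  E: 0
A has the most first-place votes.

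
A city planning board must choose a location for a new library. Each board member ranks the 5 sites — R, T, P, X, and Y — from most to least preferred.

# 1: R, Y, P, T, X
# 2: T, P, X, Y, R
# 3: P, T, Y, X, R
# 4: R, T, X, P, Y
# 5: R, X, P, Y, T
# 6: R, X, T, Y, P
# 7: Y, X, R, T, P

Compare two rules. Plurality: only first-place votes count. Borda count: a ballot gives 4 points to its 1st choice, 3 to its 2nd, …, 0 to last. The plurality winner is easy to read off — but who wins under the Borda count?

Plurality first-place counts: R 4, T 1, P 1, X 0, Y 1 → R.
Borda totals: R 18, T 14, P 12, X 14, Y 12 → R.

R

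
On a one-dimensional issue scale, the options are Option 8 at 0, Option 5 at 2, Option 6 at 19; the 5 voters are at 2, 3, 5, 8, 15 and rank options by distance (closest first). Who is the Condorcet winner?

Option 5

With single-peaked preferences on a line, the Condorcet winner is the candidate closest to the median voter.
The median voter (position 5) is closest to Option 5 at 2.
Check: Option 5 vs Option 6 — voters closer to Option 5: 4 of 5.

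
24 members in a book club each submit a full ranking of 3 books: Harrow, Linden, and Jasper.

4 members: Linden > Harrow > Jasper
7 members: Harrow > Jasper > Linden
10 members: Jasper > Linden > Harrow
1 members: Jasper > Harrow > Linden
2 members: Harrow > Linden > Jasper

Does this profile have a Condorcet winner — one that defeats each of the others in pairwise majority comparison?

Head-to-head results (24 voters total):
Harrow vs Linden: Linden wins 14–10.
Harrow vs Jasper: Harrow wins 13–11.
Linden vs Jasper: Jasper wins 18–6.
No candidate beats all others: Harrow beats Jasper beats Linden beats Harrow, a majority cycle.

No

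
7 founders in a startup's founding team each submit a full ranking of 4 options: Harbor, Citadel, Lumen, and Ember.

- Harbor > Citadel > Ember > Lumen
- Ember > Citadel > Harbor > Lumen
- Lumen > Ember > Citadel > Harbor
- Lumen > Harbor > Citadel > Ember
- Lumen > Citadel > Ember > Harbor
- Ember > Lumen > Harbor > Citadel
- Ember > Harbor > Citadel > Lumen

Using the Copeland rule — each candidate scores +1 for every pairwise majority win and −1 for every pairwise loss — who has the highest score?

Ember

Pairwise results:
  Harbor vs Citadel: Harbor wins 4–3.
  Harbor vs Lumen: Lumen wins 4–3.
  Harbor vs Ember: Ember wins 5–2.
  Citadel vs Lumen: Lumen wins 4–3.
  Citadel vs Ember: Ember wins 4–3.
  Lumen vs Ember: Ember wins 4–3.
Copeland scores (wins − losses):
  Harbor: 1 − 2 = -1
  Citadel: 0 − 3 = -3
  Lumen: 2 − 1 = 1
  Ember: 3 − 0 = 3
Ember has the best Copeland score.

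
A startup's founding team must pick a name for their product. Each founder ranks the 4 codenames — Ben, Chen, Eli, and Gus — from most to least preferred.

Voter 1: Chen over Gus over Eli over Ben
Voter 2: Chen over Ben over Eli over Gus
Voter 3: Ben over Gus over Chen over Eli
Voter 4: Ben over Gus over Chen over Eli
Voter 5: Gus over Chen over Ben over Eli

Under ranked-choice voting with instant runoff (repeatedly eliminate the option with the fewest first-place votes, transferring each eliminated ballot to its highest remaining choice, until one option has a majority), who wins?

Chen

Round 1: Ben 2, Chen 2, Gus 1, Eli 0. Eli has the fewest and is eliminated.
Round 2: Ben 2, Chen 2, Gus 1. Gus has the fewest and is eliminated.
Round 3: Chen 3, Ben 2. Chen has a majority.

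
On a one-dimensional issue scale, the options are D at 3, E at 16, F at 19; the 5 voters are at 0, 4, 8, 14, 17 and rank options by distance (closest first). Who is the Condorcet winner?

With single-peaked preferences on a line, the Condorcet winner is the candidate closest to the median voter.
The median voter (position 8) is closest to D at 3.
Check: D vs E — voters closer to D: 3 of 5.

D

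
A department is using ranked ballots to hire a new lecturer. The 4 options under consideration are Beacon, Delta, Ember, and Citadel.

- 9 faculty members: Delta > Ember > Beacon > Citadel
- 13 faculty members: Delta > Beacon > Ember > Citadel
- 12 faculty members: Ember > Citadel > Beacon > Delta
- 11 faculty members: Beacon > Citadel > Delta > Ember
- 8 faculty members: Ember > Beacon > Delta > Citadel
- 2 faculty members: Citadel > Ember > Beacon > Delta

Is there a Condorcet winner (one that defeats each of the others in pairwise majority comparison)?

No

Head-to-head results (55 voters total):
Beacon vs Delta: Beacon wins 33–22.
Beacon vs Ember: Ember wins 31–24.
Beacon vs Citadel: Beacon wins 41–14.
Delta vs Ember: Delta wins 33–22.
Delta vs Citadel: Delta wins 30–25.
Ember vs Citadel: Ember wins 42–13.
No candidate beats all others: Beacon beats Delta beats Ember beats Beacon, a majority cycle.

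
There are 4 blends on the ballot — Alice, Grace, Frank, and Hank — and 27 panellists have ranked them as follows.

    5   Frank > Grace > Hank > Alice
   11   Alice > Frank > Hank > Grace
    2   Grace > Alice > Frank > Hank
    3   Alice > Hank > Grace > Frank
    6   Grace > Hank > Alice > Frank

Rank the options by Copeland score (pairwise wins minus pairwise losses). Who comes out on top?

Alice

Pairwise results:
  Alice vs Grace: Alice wins 14–13.
  Alice vs Frank: Alice wins 22–5.
  Alice vs Hank: Alice wins 16–11.
  Grace vs Frank: Frank wins 16–11.
  Grace vs Hank: Hank wins 14–13.
  Frank vs Hank: Frank wins 18–9.
Copeland scores (wins − losses):
  Alice: 3 − 0 = 3
  Grace: 0 − 3 = -3
  Frank: 2 − 1 = 1
  Hank: 1 − 2 = -1
Alice has the best Copeland score.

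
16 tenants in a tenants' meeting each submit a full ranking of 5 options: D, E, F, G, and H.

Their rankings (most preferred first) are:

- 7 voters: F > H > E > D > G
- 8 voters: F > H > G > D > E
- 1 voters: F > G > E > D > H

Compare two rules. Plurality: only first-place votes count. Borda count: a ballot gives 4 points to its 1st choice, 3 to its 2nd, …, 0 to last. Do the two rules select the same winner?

Plurality first-place counts: D 0, E 0, F 16, G 0, H 0 → F.
Borda totals: D 16, E 16, F 64, G 19, H 45 → F.
The two rules agree on F.

Yes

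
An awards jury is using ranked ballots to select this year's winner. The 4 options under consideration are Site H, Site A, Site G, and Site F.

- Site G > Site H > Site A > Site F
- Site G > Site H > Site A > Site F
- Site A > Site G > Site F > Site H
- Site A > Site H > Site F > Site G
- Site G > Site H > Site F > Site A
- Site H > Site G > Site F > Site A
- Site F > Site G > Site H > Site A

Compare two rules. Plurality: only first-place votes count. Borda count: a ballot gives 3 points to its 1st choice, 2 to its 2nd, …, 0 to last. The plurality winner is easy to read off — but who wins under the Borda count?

Plurality first-place counts: Site H 1, Site A 2, Site G 3, Site F 1 → Site G.
Borda totals: Site H 12, Site A 8, Site G 15, Site F 7 → Site G.

Site G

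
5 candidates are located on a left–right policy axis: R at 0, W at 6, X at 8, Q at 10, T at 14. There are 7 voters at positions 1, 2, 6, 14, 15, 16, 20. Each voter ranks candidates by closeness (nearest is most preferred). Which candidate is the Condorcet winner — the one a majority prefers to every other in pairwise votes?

With single-peaked preferences on a line, the Condorcet winner is the candidate closest to the median voter.
The median voter (position 14) is closest to T at 14.
Check: T vs Q — voters closer to T: 4 of 7.

T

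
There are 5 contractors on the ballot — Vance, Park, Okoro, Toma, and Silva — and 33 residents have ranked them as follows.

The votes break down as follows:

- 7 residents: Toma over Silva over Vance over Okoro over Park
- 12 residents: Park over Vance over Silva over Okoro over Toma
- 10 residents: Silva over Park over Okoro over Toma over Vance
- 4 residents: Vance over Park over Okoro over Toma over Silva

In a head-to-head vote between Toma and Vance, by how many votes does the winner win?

1

Ballots ranking Toma above Vance: 7+10 = 17.
Ballots ranking Vance above Toma: 12+4 = 16.
Toma wins 17–16, a margin of 1.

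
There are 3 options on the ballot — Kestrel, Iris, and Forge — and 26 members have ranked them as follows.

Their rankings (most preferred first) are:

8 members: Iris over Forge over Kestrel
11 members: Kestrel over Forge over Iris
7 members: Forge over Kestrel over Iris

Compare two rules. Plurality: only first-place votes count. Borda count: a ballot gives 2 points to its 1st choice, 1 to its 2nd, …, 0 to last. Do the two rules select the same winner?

Plurality first-place counts: Kestrel 11, Iris 8, Forge 7 → Kestrel.
Borda totals: Kestrel 29, Iris 16, Forge 33 → Forge.
The two rules disagree: plurality picks Kestrel, Borda picks Forge.

No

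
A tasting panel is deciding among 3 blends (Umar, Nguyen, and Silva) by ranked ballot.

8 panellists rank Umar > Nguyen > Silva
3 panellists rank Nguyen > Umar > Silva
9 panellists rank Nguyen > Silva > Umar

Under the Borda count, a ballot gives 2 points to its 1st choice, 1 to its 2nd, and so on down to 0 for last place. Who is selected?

Nguyen

Borda scores:
  Umar: 8·2 + 3·1 + 9·0 = 19
  Nguyen: 8·1 + 3·2 + 9·2 = 32
  Silva: 8·0 + 3·0 + 9·1 = 9
Nguyen has the highest total.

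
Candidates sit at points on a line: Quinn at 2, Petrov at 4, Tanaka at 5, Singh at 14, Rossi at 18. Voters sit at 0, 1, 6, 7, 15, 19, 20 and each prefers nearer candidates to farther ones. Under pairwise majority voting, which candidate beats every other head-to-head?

With single-peaked preferences on a line, the Condorcet winner is the candidate closest to the median voter.
The median voter (position 7) is closest to Tanaka at 5.
Check: Tanaka vs Rossi — voters closer to Tanaka: 4 of 7.

Tanaka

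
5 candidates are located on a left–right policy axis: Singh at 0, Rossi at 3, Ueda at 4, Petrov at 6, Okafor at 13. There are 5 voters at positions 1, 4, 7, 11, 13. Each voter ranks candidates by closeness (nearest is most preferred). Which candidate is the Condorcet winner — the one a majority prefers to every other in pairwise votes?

Petrov

With single-peaked preferences on a line, the Condorcet winner is the candidate closest to the median voter.
The median voter (position 7) is closest to Petrov at 6.
Check: Petrov vs Singh — voters closer to Petrov: 4 of 5.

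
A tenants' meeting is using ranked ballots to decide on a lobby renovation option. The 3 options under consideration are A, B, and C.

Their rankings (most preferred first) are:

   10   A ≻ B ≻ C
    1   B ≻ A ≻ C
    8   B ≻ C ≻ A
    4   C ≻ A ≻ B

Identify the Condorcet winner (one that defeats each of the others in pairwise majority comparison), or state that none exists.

Head-to-head results (23 voters total):
A vs B: A wins 14–9.
A vs C: C wins 12–11.
B vs C: B wins 19–4.
No candidate beats all others: A beats B beats C beats A, a majority cycle.

There is no Condorcet winner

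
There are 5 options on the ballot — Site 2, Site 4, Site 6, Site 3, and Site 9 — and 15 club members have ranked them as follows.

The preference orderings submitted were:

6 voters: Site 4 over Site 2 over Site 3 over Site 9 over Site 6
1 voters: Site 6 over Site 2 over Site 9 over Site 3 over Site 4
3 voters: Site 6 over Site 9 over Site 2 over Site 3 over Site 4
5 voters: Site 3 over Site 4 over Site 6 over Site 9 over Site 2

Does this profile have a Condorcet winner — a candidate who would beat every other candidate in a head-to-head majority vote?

Head-to-head results (15 voters total):
Site 2 vs Site 4: Site 4 wins 11–4.
Site 2 vs Site 6: Site 6 wins 9–6.
Site 2 vs Site 3: Site 2 wins 10–5.
Site 2 vs Site 9: Site 9 wins 8–7.
Site 4 vs Site 6: Site 4 wins 11–4.
Site 4 vs Site 3: Site 3 wins 9–6.
Site 4 vs Site 9: Site 4 wins 11–4.
Site 6 vs Site 3: Site 3 wins 11–4.
Site 6 vs Site 9: Site 6 wins 9–6.
Site 3 vs Site 9: Site 3 wins 11–4.
No candidate beats all others: Site 2 beats Site 3 beats Site 4 beats Site 2, a majority cycle.

No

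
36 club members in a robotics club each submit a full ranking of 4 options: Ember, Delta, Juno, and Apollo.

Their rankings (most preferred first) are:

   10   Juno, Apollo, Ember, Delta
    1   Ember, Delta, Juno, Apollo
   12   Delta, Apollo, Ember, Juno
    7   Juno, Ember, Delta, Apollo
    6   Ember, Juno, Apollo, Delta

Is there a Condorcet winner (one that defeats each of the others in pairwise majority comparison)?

Head-to-head results (36 voters total):
Ember vs Delta: Ember wins 24–12.
Ember vs Juno: Ember wins 19–17.
Ember vs Apollo: Apollo wins 22–14.
Delta vs Juno: Juno wins 23–13.
Delta vs Apollo: Delta wins 20–16.
Juno vs Apollo: Juno wins 24–12.
No candidate beats all others: Ember beats Delta beats Apollo beats Ember, a majority cycle.

No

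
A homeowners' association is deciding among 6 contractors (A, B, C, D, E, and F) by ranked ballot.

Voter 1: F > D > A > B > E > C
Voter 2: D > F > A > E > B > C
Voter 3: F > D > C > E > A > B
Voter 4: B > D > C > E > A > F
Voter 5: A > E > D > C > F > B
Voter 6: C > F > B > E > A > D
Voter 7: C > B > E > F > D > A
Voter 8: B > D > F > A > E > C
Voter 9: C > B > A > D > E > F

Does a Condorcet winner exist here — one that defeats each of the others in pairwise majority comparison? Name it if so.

No Condorcet winner

Head-to-head results (9 voters total):
A vs B: B wins 5–4.
A vs C: C wins 5–4.
A vs D: D wins 6–3.
A vs E: A wins 5–4.
A vs F: F wins 6–3.
B vs C: C wins 5–4.
B vs D: B wins 5–4.
B vs E: B wins 6–3.
B vs F: F wins 5–4.
C vs D: D wins 6–3.
C vs E: C wins 5–4.
C vs F: C wins 5–4.
D vs E: D wins 6–3.
D vs F: D wins 5–4.
E vs F: F wins 5–4.
No candidate beats all others: B beats D beats C beats B, a majority cycle.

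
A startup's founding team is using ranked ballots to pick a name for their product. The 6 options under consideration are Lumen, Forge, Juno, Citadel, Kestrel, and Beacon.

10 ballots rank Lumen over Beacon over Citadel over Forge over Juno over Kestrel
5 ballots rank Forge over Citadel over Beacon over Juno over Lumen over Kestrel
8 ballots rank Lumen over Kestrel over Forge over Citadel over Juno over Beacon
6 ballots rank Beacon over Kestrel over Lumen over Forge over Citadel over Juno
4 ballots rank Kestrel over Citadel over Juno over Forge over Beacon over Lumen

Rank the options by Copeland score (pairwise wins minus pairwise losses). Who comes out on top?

Pairwise results:
  Lumen vs Forge: Lumen wins 24–9.
  Lumen vs Juno: Lumen wins 24–9.
  Lumen vs Citadel: Lumen wins 24–9.
  Lumen vs Kestrel: Lumen wins 23–10.
  Lumen vs Beacon: Lumen wins 18–15.
  Forge vs Juno: Forge wins 29–4.
  Forge vs Citadel: Forge wins 19–14.
  Forge vs Kestrel: Kestrel wins 18–15.
  Forge vs Beacon: Forge wins 17–16.
  Juno vs Citadel: Citadel wins 33–0.
  Juno vs Kestrel: Kestrel wins 18–15.
  Juno vs Beacon: Beacon wins 21–12.
  Citadel vs Kestrel: Kestrel wins 18–15.
  Citadel vs Beacon: Citadel wins 17–16.
  Kestrel vs Beacon: Beacon wins 21–12.
Copeland scores (wins − losses):
  Lumen: 5 − 0 = 5
  Forge: 3 − 2 = 1
  Juno: 0 − 5 = -5
  Citadel: 2 − 3 = -1
  Kestrel: 3 − 2 = 1
  Beacon: 2 − 3 = -1
Lumen has the best Copeland score.

Lumen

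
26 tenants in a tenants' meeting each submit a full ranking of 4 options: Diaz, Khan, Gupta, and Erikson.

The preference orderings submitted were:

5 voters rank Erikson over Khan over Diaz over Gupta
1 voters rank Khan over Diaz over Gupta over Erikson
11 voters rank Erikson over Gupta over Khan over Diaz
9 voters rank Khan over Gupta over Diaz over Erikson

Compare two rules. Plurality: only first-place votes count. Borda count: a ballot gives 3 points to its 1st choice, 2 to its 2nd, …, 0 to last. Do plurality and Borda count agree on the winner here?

Plurality first-place counts: Diaz 0, Khan 10, Gupta 0, Erikson 16 → Erikson.
Borda totals: Diaz 16, Khan 51, Gupta 41, Erikson 48 → Khan.
The two rules disagree: plurality picks Erikson, Borda picks Khan.

No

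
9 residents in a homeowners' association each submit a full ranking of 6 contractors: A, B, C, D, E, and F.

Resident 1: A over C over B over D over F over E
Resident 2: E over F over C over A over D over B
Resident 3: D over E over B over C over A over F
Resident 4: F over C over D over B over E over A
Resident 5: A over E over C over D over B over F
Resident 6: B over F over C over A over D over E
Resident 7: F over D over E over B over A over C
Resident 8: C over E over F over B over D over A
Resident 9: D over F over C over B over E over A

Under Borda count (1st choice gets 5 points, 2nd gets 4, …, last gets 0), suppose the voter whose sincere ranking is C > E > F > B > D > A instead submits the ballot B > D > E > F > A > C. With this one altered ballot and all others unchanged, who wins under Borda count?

D

Borda totals with the altered ballot: A 17, B 23, C 22, D 27, E 21, F 25.
The switch changes the winner from C to D.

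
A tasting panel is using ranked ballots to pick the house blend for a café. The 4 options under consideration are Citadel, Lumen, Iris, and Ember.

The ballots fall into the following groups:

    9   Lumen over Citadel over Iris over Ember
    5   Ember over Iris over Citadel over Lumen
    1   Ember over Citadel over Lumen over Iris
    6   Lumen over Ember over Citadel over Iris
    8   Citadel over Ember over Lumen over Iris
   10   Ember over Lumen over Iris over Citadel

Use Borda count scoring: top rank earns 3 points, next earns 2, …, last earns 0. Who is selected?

Ember

Borda scores:
  Citadel: 9·2 + 5·1 + 2 + 6·1 + 8·3 + 10·0 = 55
  Lumen: 9·3 + 5·0 + 1 + 6·3 + 8·1 + 10·2 = 74
  Iris: 9·1 + 5·2 + 0 + 6·0 + 8·0 + 10·1 = 29
  Ember: 9·0 + 5·3 + 3 + 6·2 + 8·2 + 10·3 = 76
Ember has the highest total.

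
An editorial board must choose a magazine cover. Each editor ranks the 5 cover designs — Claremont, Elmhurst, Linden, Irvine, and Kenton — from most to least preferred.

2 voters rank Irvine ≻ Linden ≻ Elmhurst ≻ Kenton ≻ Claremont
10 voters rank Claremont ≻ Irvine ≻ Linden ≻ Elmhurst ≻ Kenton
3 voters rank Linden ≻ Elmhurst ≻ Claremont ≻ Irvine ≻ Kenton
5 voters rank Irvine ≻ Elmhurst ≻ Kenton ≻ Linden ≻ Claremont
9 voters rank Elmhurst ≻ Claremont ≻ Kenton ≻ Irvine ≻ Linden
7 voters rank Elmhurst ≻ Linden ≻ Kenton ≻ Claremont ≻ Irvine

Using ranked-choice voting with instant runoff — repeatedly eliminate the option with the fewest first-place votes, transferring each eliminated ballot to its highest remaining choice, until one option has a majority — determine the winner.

Elmhurst

Round 1: Elmhurst 16, Claremont 10, Irvine 7, Linden 3, Kenton 0. Kenton has the fewest and is eliminated.
Round 2: Elmhurst 16, Claremont 10, Irvine 7, Linden 3. Linden has the fewest and is eliminated.
Round 3: Elmhurst 19, Claremont 10, Irvine 7. Elmhurst has a majority.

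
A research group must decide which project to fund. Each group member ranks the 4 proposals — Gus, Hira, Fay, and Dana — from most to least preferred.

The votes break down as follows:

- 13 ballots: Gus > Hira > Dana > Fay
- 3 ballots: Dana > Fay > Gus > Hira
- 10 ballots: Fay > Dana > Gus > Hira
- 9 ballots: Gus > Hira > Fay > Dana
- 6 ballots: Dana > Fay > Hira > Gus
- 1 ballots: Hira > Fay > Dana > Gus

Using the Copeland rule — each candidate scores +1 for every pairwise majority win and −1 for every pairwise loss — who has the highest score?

Pairwise results:
  Gus vs Hira: Gus wins 35–7.
  Gus vs Fay: Gus wins 22–20.
  Gus vs Dana: Gus wins 22–20.
  Hira vs Fay: Hira wins 23–19.
  Hira vs Dana: Hira wins 23–19.
  Fay vs Dana: Dana wins 22–20.
Copeland scores (wins − losses):
  Gus: 3 − 0 = 3
  Hira: 2 − 1 = 1
  Fay: 0 − 3 = -3
  Dana: 1 − 2 = -1
Gus has the best Copeland score.

Gus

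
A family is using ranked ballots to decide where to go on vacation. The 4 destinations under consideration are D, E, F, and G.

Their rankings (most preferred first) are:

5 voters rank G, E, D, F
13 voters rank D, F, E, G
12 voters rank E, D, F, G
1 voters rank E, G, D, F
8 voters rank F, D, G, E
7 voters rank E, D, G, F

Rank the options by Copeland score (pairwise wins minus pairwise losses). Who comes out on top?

Pairwise results:
  D vs E: E wins 25–21.
  D vs F: D wins 38–8.
  D vs G: D wins 40–6.
  E vs F: E wins 25–21.
  E vs G: E wins 33–13.
  F vs G: F wins 33–13.
Copeland scores (wins − losses):
  D: 2 − 1 = 1
  E: 3 − 0 = 3
  F: 1 − 2 = -1
  G: 0 − 3 = -3
E has the best Copeland score.

E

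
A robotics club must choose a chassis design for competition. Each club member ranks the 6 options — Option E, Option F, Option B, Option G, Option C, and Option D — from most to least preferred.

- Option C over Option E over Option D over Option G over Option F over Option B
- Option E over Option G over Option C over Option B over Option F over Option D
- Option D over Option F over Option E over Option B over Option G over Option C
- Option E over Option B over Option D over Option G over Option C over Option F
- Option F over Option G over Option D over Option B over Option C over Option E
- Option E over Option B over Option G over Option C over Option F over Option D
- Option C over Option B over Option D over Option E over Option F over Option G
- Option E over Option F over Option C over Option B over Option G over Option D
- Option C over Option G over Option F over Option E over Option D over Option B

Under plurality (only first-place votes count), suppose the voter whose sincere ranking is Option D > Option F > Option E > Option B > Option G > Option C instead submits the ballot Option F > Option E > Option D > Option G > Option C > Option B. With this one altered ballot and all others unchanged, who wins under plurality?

First-place totals with the altered ballot: Option E 4, Option F 2, Option B 0, Option G 0, Option C 3, Option D 0.
The winner is unchanged: still Option E.

Option E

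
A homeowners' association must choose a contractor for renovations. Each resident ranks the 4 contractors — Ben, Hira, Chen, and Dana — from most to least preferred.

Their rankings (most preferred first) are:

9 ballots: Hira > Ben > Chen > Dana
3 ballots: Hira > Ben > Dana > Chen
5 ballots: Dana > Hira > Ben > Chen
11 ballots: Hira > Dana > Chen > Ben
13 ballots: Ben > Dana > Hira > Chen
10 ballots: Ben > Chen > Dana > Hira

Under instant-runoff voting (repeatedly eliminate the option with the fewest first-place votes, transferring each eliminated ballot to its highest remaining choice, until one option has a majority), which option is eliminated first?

Round 1: Ben 23, Hira 23, Dana 5, Chen 0. Chen has the fewest and is eliminated.
Round 2: Ben 23, Hira 23, Dana 5. Dana has the fewest and is eliminated.
Round 3: Hira 28, Ben 23. Hira has a majority.

Chen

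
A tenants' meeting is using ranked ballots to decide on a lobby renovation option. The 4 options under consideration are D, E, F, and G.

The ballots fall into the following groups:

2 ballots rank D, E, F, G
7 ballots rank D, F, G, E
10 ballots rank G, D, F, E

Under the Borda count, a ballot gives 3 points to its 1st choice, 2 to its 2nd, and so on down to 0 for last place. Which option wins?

D

Borda scores:
  D: 2·3 + 7·3 + 10·2 = 47
  E: 2·2 + 7·0 + 10·0 = 4
  F: 2·1 + 7·2 + 10·1 = 26
  G: 2·0 + 7·1 + 10·3 = 37
D has the highest total.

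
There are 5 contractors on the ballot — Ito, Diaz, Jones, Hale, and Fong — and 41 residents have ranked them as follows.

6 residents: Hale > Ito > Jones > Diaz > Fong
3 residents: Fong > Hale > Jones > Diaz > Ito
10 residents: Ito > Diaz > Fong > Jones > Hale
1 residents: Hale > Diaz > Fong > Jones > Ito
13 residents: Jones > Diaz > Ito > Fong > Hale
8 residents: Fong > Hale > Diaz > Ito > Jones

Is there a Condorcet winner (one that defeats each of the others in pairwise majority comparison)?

No

Head-to-head results (41 voters total):
Ito vs Diaz: Diaz wins 25–16.
Ito vs Jones: Ito wins 24–17.
Ito vs Hale: Ito wins 23–18.
Ito vs Fong: Ito wins 29–12.
Diaz vs Jones: Jones wins 22–19.
Diaz vs Hale: Diaz wins 23–18.
Diaz vs Fong: Diaz wins 30–11.
Jones vs Hale: Jones wins 23–18.
Jones vs Fong: Fong wins 22–19.
Hale vs Fong: Fong wins 34–7.
No candidate beats all others: Ito beats Jones beats Diaz beats Ito, a majority cycle.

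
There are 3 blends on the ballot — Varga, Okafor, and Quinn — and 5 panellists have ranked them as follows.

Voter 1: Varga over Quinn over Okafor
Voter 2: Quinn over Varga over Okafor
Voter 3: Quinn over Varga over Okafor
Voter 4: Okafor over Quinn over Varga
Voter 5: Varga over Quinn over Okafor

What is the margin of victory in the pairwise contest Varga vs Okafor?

Ballots ranking Varga above Okafor: 4.
Ballots ranking Okafor above Varga: 1.
Varga wins 4–1, a margin of 3.

3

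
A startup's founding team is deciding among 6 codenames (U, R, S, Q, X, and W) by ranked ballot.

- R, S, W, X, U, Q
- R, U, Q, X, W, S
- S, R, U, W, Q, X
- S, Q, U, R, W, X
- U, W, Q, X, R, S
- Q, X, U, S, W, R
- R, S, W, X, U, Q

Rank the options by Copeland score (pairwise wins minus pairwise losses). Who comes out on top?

Pairwise results:
  U vs R: R wins 4–3.
  U vs S: S wins 4–3.
  U vs Q: U wins 5–2.
  U vs X: U wins 4–3.
  U vs W: U wins 5–2.
  R vs S: R wins 4–3.
  R vs Q: R wins 4–3.
  R vs X: R wins 5–2.
  R vs W: R wins 5–2.
  S vs Q: S wins 4–3.
  S vs X: S wins 4–3.
  S vs W: S wins 5–2.
  Q vs X: Q wins 5–2.
  Q vs W: W wins 4–3.
  X vs W: W wins 5–2.
Copeland scores (wins − losses):
  U: 3 − 2 = 1
  R: 5 − 0 = 5
  S: 4 − 1 = 3
  Q: 1 − 4 = -3
  X: 0 − 5 = -5
  W: 2 − 3 = -1
R has the best Copeland score.

R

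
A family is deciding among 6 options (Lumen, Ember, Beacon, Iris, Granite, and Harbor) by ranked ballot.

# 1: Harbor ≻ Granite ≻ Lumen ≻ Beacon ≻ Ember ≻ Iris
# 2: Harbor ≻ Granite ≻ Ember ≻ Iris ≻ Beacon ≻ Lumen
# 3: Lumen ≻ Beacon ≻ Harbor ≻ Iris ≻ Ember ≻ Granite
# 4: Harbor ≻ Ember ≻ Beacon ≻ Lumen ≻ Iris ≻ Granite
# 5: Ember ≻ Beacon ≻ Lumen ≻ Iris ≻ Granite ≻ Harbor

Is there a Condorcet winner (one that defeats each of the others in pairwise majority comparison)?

Yes

Head-to-head results (5 voters total):
Lumen vs Ember: Ember wins 3–2.
Lumen vs Beacon: Beacon wins 3–2.
Lumen vs Iris: Lumen wins 4–1.
Lumen vs Granite: Lumen wins 3–2.
Lumen vs Harbor: Harbor wins 3–2.
Ember vs Beacon: Ember wins 3–2.
Ember vs Iris: Ember wins 4–1.
Ember vs Granite: Ember wins 3–2.
Ember vs Harbor: Harbor wins 4–1.
Beacon vs Iris: Beacon wins 4–1.
Beacon vs Granite: Beacon wins 3–2.
Beacon vs Harbor: Harbor wins 3–2.
Iris vs Granite: Iris wins 3–2.
Iris vs Harbor: Harbor wins 4–1.
Granite vs Harbor: Harbor wins 4–1.
Harbor beats each rival — Lumen (3–2), Ember (4–1), Beacon (3–2), Iris (4–1), Granite (4–1) — so Harbor is the Condorcet winner.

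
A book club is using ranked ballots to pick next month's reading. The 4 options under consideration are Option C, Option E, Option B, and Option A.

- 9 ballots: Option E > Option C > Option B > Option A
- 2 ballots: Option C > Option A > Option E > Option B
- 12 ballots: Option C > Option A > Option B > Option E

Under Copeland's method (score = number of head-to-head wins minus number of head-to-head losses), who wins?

Option C

Pairwise results:
  Option C vs Option E: Option C wins 14–9.
  Option C vs Option B: Option C wins 23–0.
  Option C vs Option A: Option C wins 23–0.
  Option E vs Option B: Option B wins 12–11.
  Option E vs Option A: Option A wins 14–9.
  Option B vs Option A: Option A wins 14–9.
Copeland scores (wins − losses):
  Option C: 3 − 0 = 3
  Option E: 0 − 3 = -3
  Option B: 1 − 2 = -1
  Option A: 2 − 1 = 1
Option C has the best Copeland score.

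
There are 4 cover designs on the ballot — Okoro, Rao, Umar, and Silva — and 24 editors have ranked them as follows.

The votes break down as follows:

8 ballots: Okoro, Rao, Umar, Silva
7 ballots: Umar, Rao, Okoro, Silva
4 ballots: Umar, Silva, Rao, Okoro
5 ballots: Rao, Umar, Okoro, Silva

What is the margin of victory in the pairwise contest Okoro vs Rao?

Ballots ranking Okoro above Rao: 8.
Ballots ranking Rao above Okoro: 7+4+5 = 16.
Rao wins 16–8, a margin of 8.

8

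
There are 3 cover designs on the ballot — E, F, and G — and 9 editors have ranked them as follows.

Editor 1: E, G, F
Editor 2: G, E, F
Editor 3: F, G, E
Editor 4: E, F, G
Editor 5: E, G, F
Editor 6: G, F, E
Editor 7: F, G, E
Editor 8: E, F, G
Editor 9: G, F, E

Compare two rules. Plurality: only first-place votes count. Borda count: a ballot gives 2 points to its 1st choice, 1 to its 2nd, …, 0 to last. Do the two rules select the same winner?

Plurality first-place counts: E 4, F 2, G 3 → E.
Borda totals: E 9, F 8, G 10 → G.
The two rules disagree: plurality picks E, Borda picks G.

No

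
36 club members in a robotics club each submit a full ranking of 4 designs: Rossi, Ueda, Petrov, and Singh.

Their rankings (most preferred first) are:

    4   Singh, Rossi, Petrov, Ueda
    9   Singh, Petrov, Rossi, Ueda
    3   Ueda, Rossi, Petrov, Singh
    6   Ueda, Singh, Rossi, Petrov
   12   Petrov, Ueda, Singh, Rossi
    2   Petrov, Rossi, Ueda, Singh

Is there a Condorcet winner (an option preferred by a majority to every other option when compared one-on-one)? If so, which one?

Head-to-head results (36 voters total):
Rossi vs Ueda: Ueda wins 21–15.
Rossi vs Petrov: Petrov wins 23–13.
Rossi vs Singh: Singh wins 31–5.
Ueda vs Petrov: Petrov wins 27–9.
Ueda vs Singh: Ueda wins 23–13.
Petrov vs Singh: Singh wins 19–17.
No candidate beats all others: Ueda beats Singh beats Petrov beats Ueda, a majority cycle.

There is no Condorcet winner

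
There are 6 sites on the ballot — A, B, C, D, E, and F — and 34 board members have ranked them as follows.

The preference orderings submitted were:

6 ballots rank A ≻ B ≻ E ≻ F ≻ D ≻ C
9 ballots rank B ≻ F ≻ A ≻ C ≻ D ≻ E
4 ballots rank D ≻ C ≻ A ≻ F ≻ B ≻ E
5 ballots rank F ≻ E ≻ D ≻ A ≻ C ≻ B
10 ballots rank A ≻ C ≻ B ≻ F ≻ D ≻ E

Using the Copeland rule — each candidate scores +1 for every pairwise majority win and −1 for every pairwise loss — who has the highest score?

A

Pairwise results:
  A vs B: A wins 25–9.
  A vs C: A wins 30–4.
  A vs D: A wins 25–9.
  A vs E: A wins 29–5.
  A vs F: A wins 20–14.
  B vs C: C wins 19–15.
  B vs D: B wins 25–9.
  B vs E: B wins 29–5.
  B vs F: B wins 25–9.
  C vs D: C wins 19–15.
  C vs E: C wins 23–11.
  C vs F: F wins 20–14.
  D vs E: D wins 23–11.
  D vs F: F wins 30–4.
  E vs F: F wins 28–6.
Copeland scores (wins − losses):
  A: 5 − 0 = 5
  B: 3 − 2 = 1
  C: 3 − 2 = 1
  D: 1 − 4 = -3
  E: 0 − 5 = -5
  F: 3 − 2 = 1
A has the best Copeland score.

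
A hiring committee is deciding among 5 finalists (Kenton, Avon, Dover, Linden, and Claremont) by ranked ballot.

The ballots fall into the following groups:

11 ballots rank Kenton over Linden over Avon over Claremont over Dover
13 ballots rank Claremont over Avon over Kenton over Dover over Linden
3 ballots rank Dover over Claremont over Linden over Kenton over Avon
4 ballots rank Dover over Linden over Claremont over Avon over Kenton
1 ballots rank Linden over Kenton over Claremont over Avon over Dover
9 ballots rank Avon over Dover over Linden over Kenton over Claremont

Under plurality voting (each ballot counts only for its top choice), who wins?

First-place vote totals:
  Kenton: 11
  Avon: 9
  Dover: 7
  Linden: 1
  Claremont: 13
Claremont has the most first-place votes.

Claremont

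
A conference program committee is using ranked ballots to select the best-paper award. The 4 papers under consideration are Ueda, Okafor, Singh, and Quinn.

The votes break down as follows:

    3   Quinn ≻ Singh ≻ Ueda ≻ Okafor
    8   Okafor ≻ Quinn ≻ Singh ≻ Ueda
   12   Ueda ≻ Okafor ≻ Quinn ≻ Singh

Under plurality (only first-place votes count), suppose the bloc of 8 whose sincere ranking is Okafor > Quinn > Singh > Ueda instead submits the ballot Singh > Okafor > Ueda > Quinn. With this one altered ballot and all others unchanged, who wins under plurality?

Ueda

First-place totals with the altered ballot: Ueda 12, Okafor 0, Singh 8, Quinn 3.
The winner is unchanged: still Ueda.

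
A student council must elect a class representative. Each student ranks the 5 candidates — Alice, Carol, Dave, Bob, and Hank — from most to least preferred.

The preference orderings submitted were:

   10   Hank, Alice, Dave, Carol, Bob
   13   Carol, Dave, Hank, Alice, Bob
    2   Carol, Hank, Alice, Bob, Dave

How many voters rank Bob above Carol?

0

Ballots ranking Bob above Carol: 0.
Ballots ranking Carol above Bob: 10+13+2 = 25.
So 0 of 25 voters prefer Bob to Carol.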